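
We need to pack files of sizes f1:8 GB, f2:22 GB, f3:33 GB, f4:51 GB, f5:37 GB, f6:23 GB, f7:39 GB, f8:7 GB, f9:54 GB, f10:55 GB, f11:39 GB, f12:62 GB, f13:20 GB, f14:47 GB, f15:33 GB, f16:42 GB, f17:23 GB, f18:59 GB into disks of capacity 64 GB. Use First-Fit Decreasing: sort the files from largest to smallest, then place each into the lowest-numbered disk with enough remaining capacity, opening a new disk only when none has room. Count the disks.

Sorted descending: 62, 59, 55, 54, 51, 47, 42, 39, 39, 37, 33, 33, 23, 23, 22, 20, 8, 7.
62 GB → disk 1 (remaining 2 GB)
59 GB → disk 2 (remaining 5 GB)
55 GB → disk 3 (remaining 9 GB)
54 GB → disk 4 (remaining 10 GB)
51 GB → disk 5 (remaining 13 GB)
47 GB → disk 6 (remaining 17 GB)
42 GB → disk 7 (remaining 22 GB)
39 GB → disk 8 (remaining 25 GB)
39 GB → disk 9 (remaining 25 GB)
37 GB → disk 10 (remaining 27 GB)
33 GB → disk 11 (remaining 31 GB)
33 GB → disk 12 (remaining 31 GB)
23 GB → disk 8 (remaining 2 GB)
23 GB → disk 9 (remaining 2 GB)
22 GB → disk 7 (remaining 0 GB)
20 GB → disk 10 (remaining 7 GB)
8 GB → disk 3 (remaining 1 GB)
7 GB → disk 4 (remaining 3 GB)
Final disks: [62] [59] [55,8] [54,7] [51] [47] [42,22] [39,23] [39,23] [37,20] [33] [33].

12 disks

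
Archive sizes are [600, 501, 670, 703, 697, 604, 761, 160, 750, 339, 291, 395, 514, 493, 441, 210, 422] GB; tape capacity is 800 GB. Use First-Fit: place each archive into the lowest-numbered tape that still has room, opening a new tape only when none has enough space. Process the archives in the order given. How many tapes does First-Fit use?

13

600 GB → tape 1 (remaining 200 GB)
501 GB → tape 2 (remaining 299 GB)
670 GB → tape 3 (remaining 130 GB)
703 GB → tape 4 (remaining 97 GB)
697 GB → tape 5 (remaining 103 GB)
604 GB → tape 6 (remaining 196 GB)
761 GB → tape 7 (remaining 39 GB)
160 GB → tape 1 (remaining 40 GB)
750 GB → tape 8 (remaining 50 GB)
339 GB → tape 9 (remaining 461 GB)
291 GB → tape 2 (remaining 8 GB)
395 GB → tape 9 (remaining 66 GB)
514 GB → tape 10 (remaining 286 GB)
493 GB → tape 11 (remaining 307 GB)
441 GB → tape 12 (remaining 359 GB)
210 GB → tape 10 (remaining 76 GB)
422 GB → tape 13 (remaining 378 GB)
Final tapes: [600,160] [501,291] [670] [703] [697] [604] [761] [750] [339,395] [514,210] [493] [441] [422].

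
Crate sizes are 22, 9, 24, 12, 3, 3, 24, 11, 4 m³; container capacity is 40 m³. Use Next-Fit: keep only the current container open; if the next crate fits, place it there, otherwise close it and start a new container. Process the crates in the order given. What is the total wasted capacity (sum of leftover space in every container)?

Put 22 m³ in container 1; 18 m³ remain.
Put 9 m³ in container 1; 9 m³ remain.
Put 24 m³ in container 2; 16 m³ remain.
Put 12 m³ in container 2; 4 m³ remain.
Put 3 m³ in container 2; 1 m³ remain.
Put 3 m³ in container 3; 37 m³ remain.
Put 24 m³ in container 3; 13 m³ remain.
Put 11 m³ in container 3; 2 m³ remain.
Put 4 m³ in container 4; 36 m³ remain.
4 containers × 40 m³ = 160 m³; used 112 m³; unused 48 m³.

48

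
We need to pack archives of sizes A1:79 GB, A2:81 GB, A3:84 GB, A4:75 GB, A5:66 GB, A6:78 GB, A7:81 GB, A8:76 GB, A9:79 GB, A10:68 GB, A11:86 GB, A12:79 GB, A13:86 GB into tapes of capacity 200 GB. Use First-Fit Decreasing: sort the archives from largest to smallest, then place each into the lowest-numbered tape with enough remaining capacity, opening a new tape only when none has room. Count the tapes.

Sorted descending: 86, 86, 84, 81, 81, 79, 79, 79, 78, 76, 75, 68, 66.
Put 86 GB in tape 1; 114 GB remain.
Put 86 GB in tape 1; 28 GB remain.
Put 84 GB in tape 2; 116 GB remain.
Put 81 GB in tape 2; 35 GB remain.
Put 81 GB in tape 3; 119 GB remain.
Put 79 GB in tape 3; 40 GB remain.
Put 79 GB in tape 4; 121 GB remain.
Put 79 GB in tape 4; 42 GB remain.
Put 78 GB in tape 5; 122 GB remain.
Put 76 GB in tape 5; 46 GB remain.
Put 75 GB in tape 6; 125 GB remain.
Put 68 GB in tape 6; 57 GB remain.
Put 66 GB in tape 7; 134 GB remain.
Final tapes: [86,86] [84,81] [81,79] [79,79] [78,76] [75,68] [66].

7 tapes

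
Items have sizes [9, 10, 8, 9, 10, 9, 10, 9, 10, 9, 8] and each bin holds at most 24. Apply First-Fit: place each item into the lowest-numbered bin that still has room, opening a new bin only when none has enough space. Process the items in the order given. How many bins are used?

6 bins

bin 1: place 9, 15 left
bin 1: place 10, 5 left
bin 2: place 8, 16 left
bin 2: place 9, 7 left
bin 3: place 10, 14 left
bin 3: place 9, 5 left
bin 4: place 10, 14 left
bin 4: place 9, 5 left
bin 5: place 10, 14 left
bin 5: place 9, 5 left
bin 6: place 8, 16 left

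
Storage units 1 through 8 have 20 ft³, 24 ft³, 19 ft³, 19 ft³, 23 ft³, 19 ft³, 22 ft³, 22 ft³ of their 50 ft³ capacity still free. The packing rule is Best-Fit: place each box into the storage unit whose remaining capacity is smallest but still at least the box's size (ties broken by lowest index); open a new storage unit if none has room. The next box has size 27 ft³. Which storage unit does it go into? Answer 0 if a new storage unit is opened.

No storage unit has ≥ 27 ft³ free, so a new storage unit is opened.

0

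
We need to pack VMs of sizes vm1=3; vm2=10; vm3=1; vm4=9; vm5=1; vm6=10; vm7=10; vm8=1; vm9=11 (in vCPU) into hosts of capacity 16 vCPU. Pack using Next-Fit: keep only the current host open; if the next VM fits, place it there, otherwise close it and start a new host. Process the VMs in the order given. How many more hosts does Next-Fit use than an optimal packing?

0

Next-Fit: [3,10,1] [9,1] [10] [10,1] [11] → 5 hosts.
5 VMs exceed 8 vCPU (half the capacity), and no two of those can share a host, so at least 5 hosts are needed.
So 5 is already optimal.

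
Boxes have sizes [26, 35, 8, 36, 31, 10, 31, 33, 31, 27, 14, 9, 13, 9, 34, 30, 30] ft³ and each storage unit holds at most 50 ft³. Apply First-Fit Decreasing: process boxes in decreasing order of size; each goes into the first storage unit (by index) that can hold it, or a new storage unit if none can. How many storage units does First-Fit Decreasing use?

Sorted descending: 36, 35, 34, 33, 31, 31, 31, 30, 30, 27, 26, 14, 13, 10, 9, 9, 8.
Put 36 ft³ in storage unit 1; 14 ft³ remain.
Put 35 ft³ in storage unit 2; 15 ft³ remain.
Put 34 ft³ in storage unit 3; 16 ft³ remain.
Put 33 ft³ in storage unit 4; 17 ft³ remain.
Put 31 ft³ in storage unit 5; 19 ft³ remain.
Put 31 ft³ in storage unit 6; 19 ft³ remain.
Put 31 ft³ in storage unit 7; 19 ft³ remain.
Put 30 ft³ in storage unit 8; 20 ft³ remain.
Put 30 ft³ in storage unit 9; 20 ft³ remain.
Put 27 ft³ in storage unit 10; 23 ft³ remain.
Put 26 ft³ in storage unit 11; 24 ft³ remain.
Put 14 ft³ in storage unit 1; 0 ft³ remain.
Put 13 ft³ in storage unit 2; 2 ft³ remain.
Put 10 ft³ in storage unit 3; 6 ft³ remain.
Put 9 ft³ in storage unit 4; 8 ft³ remain.
Put 9 ft³ in storage unit 5; 10 ft³ remain.
Put 8 ft³ in storage unit 4; 0 ft³ remain.

11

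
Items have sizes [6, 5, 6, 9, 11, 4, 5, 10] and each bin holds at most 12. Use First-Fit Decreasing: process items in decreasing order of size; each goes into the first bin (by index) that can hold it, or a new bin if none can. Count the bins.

Sorted descending: 11, 10, 9, 6, 6, 5, 5, 4.
Put 11 in bin 1; 1 remain.
Put 10 in bin 2; 2 remain.
Put 9 in bin 3; 3 remain.
Put 6 in bin 4; 6 remain.
Put 6 in bin 4; 0 remain.
Put 5 in bin 5; 7 remain.
Put 5 in bin 5; 2 remain.
Put 4 in bin 6; 8 remain.
Final bins: [11] [10] [9] [6,6] [5,5] [4].

6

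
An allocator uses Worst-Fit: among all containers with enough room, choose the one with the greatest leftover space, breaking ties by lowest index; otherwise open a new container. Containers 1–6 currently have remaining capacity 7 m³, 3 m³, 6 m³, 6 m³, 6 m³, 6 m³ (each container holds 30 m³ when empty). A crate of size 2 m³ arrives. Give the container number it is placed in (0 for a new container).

1

Containers with room: container 1 (7 m³), container 2 (3 m³), container 3 (6 m³), container 4 (6 m³), container 5 (6 m³), container 6 (6 m³).
Most room is container 1 with 7 m³ free.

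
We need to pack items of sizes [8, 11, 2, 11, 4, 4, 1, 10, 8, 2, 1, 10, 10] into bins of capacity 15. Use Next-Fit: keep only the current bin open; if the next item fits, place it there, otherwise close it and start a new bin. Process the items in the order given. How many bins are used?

7 bins

bin 1: place 8, 7 left
bin 2: place 11, 4 left
bin 2: place 2, 2 left
bin 3: place 11, 4 left
bin 3: place 4, 0 left
bin 4: place 4, 11 left
bin 4: place 1, 10 left
bin 4: place 10, 0 left
bin 5: place 8, 7 left
bin 5: place 2, 5 left
bin 5: place 1, 4 left
bin 6: place 10, 5 left
bin 7: place 10, 5 left
Final bins: [8] [11,2] [11,4] [4,1,10] [8,2,1] [10] [10].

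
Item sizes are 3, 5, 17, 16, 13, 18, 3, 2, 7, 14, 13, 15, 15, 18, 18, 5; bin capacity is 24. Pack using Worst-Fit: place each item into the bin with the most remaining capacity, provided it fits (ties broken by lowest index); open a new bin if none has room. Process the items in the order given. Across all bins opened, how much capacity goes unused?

Put 3 in bin 1; 21 remain.
Put 5 in bin 1; 16 remain.
Put 17 in bin 2; 7 remain.
Put 16 in bin 1; 0 remain.
Put 13 in bin 3; 11 remain.
Put 18 in bin 4; 6 remain.
Put 3 in bin 3; 8 remain.
Put 2 in bin 3; 6 remain.
Put 7 in bin 2; 0 remain.
Put 14 in bin 5; 10 remain.
Put 13 in bin 6; 11 remain.
Put 15 in bin 7; 9 remain.
Put 15 in bin 8; 9 remain.
Put 18 in bin 9; 6 remain.
Put 18 in bin 10; 6 remain.
Put 5 in bin 6; 6 remain.
10 bins × 24 = 240; used 182; unused 58.

58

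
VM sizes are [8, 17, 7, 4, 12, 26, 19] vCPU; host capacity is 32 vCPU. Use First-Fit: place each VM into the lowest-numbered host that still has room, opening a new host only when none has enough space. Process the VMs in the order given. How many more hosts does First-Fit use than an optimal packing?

1

First-Fit: [8,17,7] [4,12] [26] [19] → 4 hosts.
Total size 93 vCPU; any packing needs at least ⌈93/32⌉ = 3 hosts.
An optimal packing achieves that bound: [26,4] [19,12] [17,8,7] → 3 hosts.
Excess: 4 − 3 = 1.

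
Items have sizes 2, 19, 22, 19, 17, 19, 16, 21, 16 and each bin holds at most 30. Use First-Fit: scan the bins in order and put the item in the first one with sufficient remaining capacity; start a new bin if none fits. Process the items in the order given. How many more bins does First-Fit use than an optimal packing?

First-Fit: [2,19] [22] [19] [17] [19] [16] [21] [16] → 8 bins.
8 items exceed 15 (half the capacity), and no two of those can share a bin, so at least 8 bins are needed.
So 8 is already optimal.

0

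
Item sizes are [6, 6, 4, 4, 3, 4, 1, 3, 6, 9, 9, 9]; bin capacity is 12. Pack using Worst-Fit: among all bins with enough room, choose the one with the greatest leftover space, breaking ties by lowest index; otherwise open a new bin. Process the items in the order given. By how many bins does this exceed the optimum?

1

Worst-Fit: [6,6] [4,4,3] [4,1,3] [6] [9] [9] [9] → 7 bins.
Total size 64; any packing needs at least ⌈64/12⌉ = 6 bins.
An optimal packing achieves that bound: [9,3] [9,3] [9,1] [6,6] [6,4] [4,4] → 6 bins.
Excess: 7 − 6 = 1.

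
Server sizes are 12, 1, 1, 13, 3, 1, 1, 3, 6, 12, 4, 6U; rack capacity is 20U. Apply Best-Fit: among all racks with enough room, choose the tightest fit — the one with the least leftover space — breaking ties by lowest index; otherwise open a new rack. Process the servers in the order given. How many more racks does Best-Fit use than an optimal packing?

0

Best-Fit: [12,1,1,3,1,1] [13,3,4] [6,12] [6] → 4 racks.
Total size 63U; any packing needs at least ⌈63/20⌉ = 4 racks.
So 4 is already optimal.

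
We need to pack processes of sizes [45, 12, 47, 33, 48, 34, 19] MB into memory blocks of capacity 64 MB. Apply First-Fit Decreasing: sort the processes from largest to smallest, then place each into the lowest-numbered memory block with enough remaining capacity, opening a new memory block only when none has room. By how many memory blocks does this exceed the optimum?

0

First-Fit Decreasing: [48,12] [47] [45,19] [34] [33] → 5 memory blocks.
5 processes exceed 32 MB (half the capacity), and no two of those can share a memory block, so at least 5 memory blocks are needed.
So 5 is already optimal.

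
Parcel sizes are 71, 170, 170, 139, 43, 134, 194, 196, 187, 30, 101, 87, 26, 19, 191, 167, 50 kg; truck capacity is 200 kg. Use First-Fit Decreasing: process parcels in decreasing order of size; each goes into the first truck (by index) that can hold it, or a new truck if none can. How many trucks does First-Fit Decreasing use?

Sorted descending: 196, 194, 191, 187, 170, 170, 167, 139, 134, 101, 87, 71, 50, 43, 30, 26, 19.
truck 1: place 196 kg, 4 kg left
truck 2: place 194 kg, 6 kg left
truck 3: place 191 kg, 9 kg left
truck 4: place 187 kg, 13 kg left
truck 5: place 170 kg, 30 kg left
truck 6: place 170 kg, 30 kg left
truck 7: place 167 kg, 33 kg left
truck 8: place 139 kg, 61 kg left
truck 9: place 134 kg, 66 kg left
truck 10: place 101 kg, 99 kg left
truck 10: place 87 kg, 12 kg left
truck 11: place 71 kg, 129 kg left
truck 8: place 50 kg, 11 kg left
truck 9: place 43 kg, 23 kg left
truck 5: place 30 kg, 0 kg left
truck 6: place 26 kg, 4 kg left
truck 7: place 19 kg, 14 kg left

11 trucks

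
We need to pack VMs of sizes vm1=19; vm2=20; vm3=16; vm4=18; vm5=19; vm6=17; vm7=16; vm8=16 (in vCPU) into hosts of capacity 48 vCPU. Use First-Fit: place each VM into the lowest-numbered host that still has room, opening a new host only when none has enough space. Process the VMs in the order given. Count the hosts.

4

Put vm1 (19 vCPU) in host 1; 29 vCPU remain.
Put vm2 (20 vCPU) in host 1; 9 vCPU remain.
Put vm3 (16 vCPU) in host 2; 32 vCPU remain.
Put vm4 (18 vCPU) in host 2; 14 vCPU remain.
Put vm5 (19 vCPU) in host 3; 29 vCPU remain.
Put vm6 (17 vCPU) in host 3; 12 vCPU remain.
Put vm7 (16 vCPU) in host 4; 32 vCPU remain.
Put vm8 (16 vCPU) in host 4; 16 vCPU remain.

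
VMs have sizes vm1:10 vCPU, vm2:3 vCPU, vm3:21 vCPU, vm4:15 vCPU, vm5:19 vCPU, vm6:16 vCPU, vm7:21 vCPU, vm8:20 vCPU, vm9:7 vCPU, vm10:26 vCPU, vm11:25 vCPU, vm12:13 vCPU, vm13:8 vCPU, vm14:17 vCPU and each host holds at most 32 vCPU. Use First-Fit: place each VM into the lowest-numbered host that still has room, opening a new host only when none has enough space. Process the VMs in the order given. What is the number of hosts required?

9 hosts

Put vm1 (10 vCPU) in host 1; 22 vCPU remain.
Put vm2 (3 vCPU) in host 1; 19 vCPU remain.
Put vm3 (21 vCPU) in host 2; 11 vCPU remain.
Put vm4 (15 vCPU) in host 1; 4 vCPU remain.
Put vm5 (19 vCPU) in host 3; 13 vCPU remain.
Put vm6 (16 vCPU) in host 4; 16 vCPU remain.
Put vm7 (21 vCPU) in host 5; 11 vCPU remain.
Put vm8 (20 vCPU) in host 6; 12 vCPU remain.
Put vm9 (7 vCPU) in host 2; 4 vCPU remain.
Put vm10 (26 vCPU) in host 7; 6 vCPU remain.
Put vm11 (25 vCPU) in host 8; 7 vCPU remain.
Put vm12 (13 vCPU) in host 3; 0 vCPU remain.
Put vm13 (8 vCPU) in host 4; 8 vCPU remain.
Put vm14 (17 vCPU) in host 9; 15 vCPU remain.
Final hosts: [10,3,15] [21,7] [19,13] [16,8] [21] [20] [26] [25] [17].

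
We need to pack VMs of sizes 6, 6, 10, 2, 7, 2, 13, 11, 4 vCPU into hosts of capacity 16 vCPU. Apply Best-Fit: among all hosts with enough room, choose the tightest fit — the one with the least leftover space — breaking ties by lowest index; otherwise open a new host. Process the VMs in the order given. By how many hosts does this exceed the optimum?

Best-Fit: [6,6,2,2] [10] [7] [13] [11,4] → 5 hosts.
Total size 61 vCPU; any packing needs at least ⌈61/16⌉ = 4 hosts.
An optimal packing achieves that bound: [13,2] [11,4] [10,6] [7,6,2] → 4 hosts.
Excess: 5 − 4 = 1.

1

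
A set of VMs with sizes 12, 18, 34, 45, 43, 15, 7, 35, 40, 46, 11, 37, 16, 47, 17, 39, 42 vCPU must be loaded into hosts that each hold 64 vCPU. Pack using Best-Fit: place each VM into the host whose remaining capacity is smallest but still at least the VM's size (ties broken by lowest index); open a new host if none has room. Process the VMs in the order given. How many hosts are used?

10

12 vCPU → host 1 (remaining 52 vCPU)
18 vCPU → host 1 (remaining 34 vCPU)
34 vCPU → host 1 (remaining 0 vCPU)
45 vCPU → host 2 (remaining 19 vCPU)
43 vCPU → host 3 (remaining 21 vCPU)
15 vCPU → host 2 (remaining 4 vCPU)
7 vCPU → host 3 (remaining 14 vCPU)
35 vCPU → host 4 (remaining 29 vCPU)
40 vCPU → host 5 (remaining 24 vCPU)
46 vCPU → host 6 (remaining 18 vCPU)
11 vCPU → host 3 (remaining 3 vCPU)
37 vCPU → host 7 (remaining 27 vCPU)
16 vCPU → host 6 (remaining 2 vCPU)
47 vCPU → host 8 (remaining 17 vCPU)
17 vCPU → host 8 (remaining 0 vCPU)
39 vCPU → host 9 (remaining 25 vCPU)
42 vCPU → host 10 (remaining 22 vCPU)
Final hosts: [12,18,34] [45,15] [43,7,11] [35] [40] [46,16] [37] [47,17] [39] [42].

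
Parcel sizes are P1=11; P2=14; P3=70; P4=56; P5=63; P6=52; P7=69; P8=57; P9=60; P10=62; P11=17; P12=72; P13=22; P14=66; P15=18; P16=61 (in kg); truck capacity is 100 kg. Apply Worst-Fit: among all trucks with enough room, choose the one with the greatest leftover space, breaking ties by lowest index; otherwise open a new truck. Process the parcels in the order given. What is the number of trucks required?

truck 1: place P1 (11 kg), 89 kg left
truck 1: place P2 (14 kg), 75 kg left
truck 1: place P3 (70 kg), 5 kg left
truck 2: place P4 (56 kg), 44 kg left
truck 3: place P5 (63 kg), 37 kg left
truck 4: place P6 (52 kg), 48 kg left
truck 5: place P7 (69 kg), 31 kg left
truck 6: place P8 (57 kg), 43 kg left
truck 7: place P9 (60 kg), 40 kg left
truck 8: place P10 (62 kg), 38 kg left
truck 4: place P11 (17 kg), 31 kg left
truck 9: place P12 (72 kg), 28 kg left
truck 2: place P13 (22 kg), 22 kg left
truck 10: place P14 (66 kg), 34 kg left
truck 6: place P15 (18 kg), 25 kg left
truck 11: place P16 (61 kg), 39 kg left

11 trucks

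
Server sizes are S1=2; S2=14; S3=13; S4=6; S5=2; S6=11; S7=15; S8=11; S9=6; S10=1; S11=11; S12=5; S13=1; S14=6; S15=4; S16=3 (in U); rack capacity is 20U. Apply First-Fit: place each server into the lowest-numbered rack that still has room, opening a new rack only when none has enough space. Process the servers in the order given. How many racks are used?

rack 1: place S1 (2U), 18U left
rack 1: place S2 (14U), 4U left
rack 2: place S3 (13U), 7U left
rack 2: place S4 (6U), 1U left
rack 1: place S5 (2U), 2U left
rack 3: place S6 (11U), 9U left
rack 4: place S7 (15U), 5U left
rack 5: place S8 (11U), 9U left
rack 3: place S9 (6U), 3U left
rack 1: place S10 (1U), 1U left
rack 6: place S11 (11U), 9U left
rack 4: place S12 (5U), 0U left
rack 1: place S13 (1U), 0U left
rack 5: place S14 (6U), 3U left
rack 6: place S15 (4U), 5U left
rack 3: place S16 (3U), 0U left
Final racks: [2,14,2,1,1] [13,6] [11,6,3] [15,5] [11,6] [11,4].

6 racks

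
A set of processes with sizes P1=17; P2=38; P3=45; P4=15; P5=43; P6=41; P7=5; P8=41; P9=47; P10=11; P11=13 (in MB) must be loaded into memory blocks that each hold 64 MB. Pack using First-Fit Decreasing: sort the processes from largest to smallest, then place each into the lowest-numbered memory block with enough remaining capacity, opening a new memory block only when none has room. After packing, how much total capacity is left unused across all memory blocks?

68

Sorted descending: 47, 45, 43, 41, 41, 38, 17, 15, 13, 11, 5.
memory block 1: place 47 MB, 17 MB left
memory block 2: place 45 MB, 19 MB left
memory block 3: place 43 MB, 21 MB left
memory block 4: place 41 MB, 23 MB left
memory block 5: place 41 MB, 23 MB left
memory block 6: place 38 MB, 26 MB left
memory block 1: place 17 MB, 0 MB left
memory block 2: place 15 MB, 4 MB left
memory block 3: place 13 MB, 8 MB left
memory block 4: place 11 MB, 12 MB left
memory block 3: place 5 MB, 3 MB left
6 memory blocks × 64 MB = 384 MB; used 316 MB; unused 68 MB.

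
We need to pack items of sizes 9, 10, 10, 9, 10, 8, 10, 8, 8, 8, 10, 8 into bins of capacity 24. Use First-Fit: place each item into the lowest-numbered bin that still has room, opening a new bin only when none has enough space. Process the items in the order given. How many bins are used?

6

Put 9 in bin 1; 15 remain.
Put 10 in bin 1; 5 remain.
Put 10 in bin 2; 14 remain.
Put 9 in bin 2; 5 remain.
Put 10 in bin 3; 14 remain.
Put 8 in bin 3; 6 remain.
Put 10 in bin 4; 14 remain.
Put 8 in bin 4; 6 remain.
Put 8 in bin 5; 16 remain.
Put 8 in bin 5; 8 remain.
Put 10 in bin 6; 14 remain.
Put 8 in bin 5; 0 remain.
Final bins: [9,10] [10,9] [10,8] [10,8] [8,8,8] [10].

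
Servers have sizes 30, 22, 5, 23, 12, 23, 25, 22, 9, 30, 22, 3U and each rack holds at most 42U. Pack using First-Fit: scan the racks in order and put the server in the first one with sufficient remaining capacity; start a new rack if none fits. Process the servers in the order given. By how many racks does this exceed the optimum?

0

First-Fit: [30,5,3] [22,12] [23,9] [23] [25] [22] [30] [22] → 8 racks.
8 servers exceed 21U (half the capacity), and no two of those can share a rack, so at least 8 racks are needed.
So 8 is already optimal.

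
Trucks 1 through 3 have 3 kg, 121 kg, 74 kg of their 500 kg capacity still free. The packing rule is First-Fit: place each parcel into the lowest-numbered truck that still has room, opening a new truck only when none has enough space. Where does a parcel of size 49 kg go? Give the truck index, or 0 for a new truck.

Trucks with room: truck 2 (121 kg), truck 3 (74 kg).
The first with room is truck 2.

2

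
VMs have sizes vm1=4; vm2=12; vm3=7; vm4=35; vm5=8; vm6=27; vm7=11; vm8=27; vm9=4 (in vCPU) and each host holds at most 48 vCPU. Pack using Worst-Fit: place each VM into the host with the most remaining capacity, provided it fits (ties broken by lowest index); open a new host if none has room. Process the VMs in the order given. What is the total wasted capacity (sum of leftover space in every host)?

host 1: place vm1 (4 vCPU), 44 vCPU left
host 1: place vm2 (12 vCPU), 32 vCPU left
host 1: place vm3 (7 vCPU), 25 vCPU left
host 2: place vm4 (35 vCPU), 13 vCPU left
host 1: place vm5 (8 vCPU), 17 vCPU left
host 3: place vm6 (27 vCPU), 21 vCPU left
host 3: place vm7 (11 vCPU), 10 vCPU left
host 4: place vm8 (27 vCPU), 21 vCPU left
host 4: place vm9 (4 vCPU), 17 vCPU left
4 hosts × 48 vCPU = 192 vCPU; used 135 vCPU; unused 57 vCPU.

57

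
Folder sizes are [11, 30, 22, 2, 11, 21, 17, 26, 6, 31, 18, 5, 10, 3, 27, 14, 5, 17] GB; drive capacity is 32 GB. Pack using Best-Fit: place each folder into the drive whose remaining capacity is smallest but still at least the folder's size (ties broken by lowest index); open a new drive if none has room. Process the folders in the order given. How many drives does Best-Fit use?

drive 1: place 11 GB, 21 GB left
drive 2: place 30 GB, 2 GB left
drive 3: place 22 GB, 10 GB left
drive 2: place 2 GB, 0 GB left
drive 1: place 11 GB, 10 GB left
drive 4: place 21 GB, 11 GB left
drive 5: place 17 GB, 15 GB left
drive 6: place 26 GB, 6 GB left
drive 6: place 6 GB, 0 GB left
drive 7: place 31 GB, 1 GB left
drive 8: place 18 GB, 14 GB left
drive 1: place 5 GB, 5 GB left
drive 3: place 10 GB, 0 GB left
drive 1: place 3 GB, 2 GB left
drive 9: place 27 GB, 5 GB left
drive 8: place 14 GB, 0 GB left
drive 9: place 5 GB, 0 GB left
drive 10: place 17 GB, 15 GB left

10 drives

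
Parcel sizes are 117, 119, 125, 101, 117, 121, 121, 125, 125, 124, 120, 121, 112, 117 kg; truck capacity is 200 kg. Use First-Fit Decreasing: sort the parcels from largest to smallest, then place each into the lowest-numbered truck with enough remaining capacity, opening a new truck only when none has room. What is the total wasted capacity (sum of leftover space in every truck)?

1135

Sorted descending: 125, 125, 125, 124, 121, 121, 121, 120, 119, 117, 117, 117, 112, 101.
truck 1: place 125 kg, 75 kg left
truck 2: place 125 kg, 75 kg left
truck 3: place 125 kg, 75 kg left
truck 4: place 124 kg, 76 kg left
truck 5: place 121 kg, 79 kg left
truck 6: place 121 kg, 79 kg left
truck 7: place 121 kg, 79 kg left
truck 8: place 120 kg, 80 kg left
truck 9: place 119 kg, 81 kg left
truck 10: place 117 kg, 83 kg left
truck 11: place 117 kg, 83 kg left
truck 12: place 117 kg, 83 kg left
truck 13: place 112 kg, 88 kg left
truck 14: place 101 kg, 99 kg left
14 trucks × 200 kg = 2800 kg; used 1665 kg; unused 1135 kg.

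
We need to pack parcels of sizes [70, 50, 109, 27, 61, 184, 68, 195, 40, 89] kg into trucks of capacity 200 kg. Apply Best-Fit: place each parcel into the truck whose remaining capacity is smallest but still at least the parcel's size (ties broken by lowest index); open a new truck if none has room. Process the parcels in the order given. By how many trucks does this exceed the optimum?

0

Best-Fit: [70,50,27,40] [109,61] [184] [68,89] [195] → 5 trucks.
Total size 893 kg; any packing needs at least ⌈893/200⌉ = 5 trucks.
So 5 is already optimal.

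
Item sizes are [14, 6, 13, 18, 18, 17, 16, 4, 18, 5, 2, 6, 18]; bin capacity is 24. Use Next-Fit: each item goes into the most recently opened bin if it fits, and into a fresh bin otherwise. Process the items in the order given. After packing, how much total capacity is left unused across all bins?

61

14 → bin 1 (remaining 10)
6 → bin 1 (remaining 4)
13 → bin 2 (remaining 11)
18 → bin 3 (remaining 6)
18 → bin 4 (remaining 6)
17 → bin 5 (remaining 7)
16 → bin 6 (remaining 8)
4 → bin 6 (remaining 4)
18 → bin 7 (remaining 6)
5 → bin 7 (remaining 1)
2 → bin 8 (remaining 22)
6 → bin 8 (remaining 16)
18 → bin 9 (remaining 6)
9 bins × 24 = 216; used 155; unused 61.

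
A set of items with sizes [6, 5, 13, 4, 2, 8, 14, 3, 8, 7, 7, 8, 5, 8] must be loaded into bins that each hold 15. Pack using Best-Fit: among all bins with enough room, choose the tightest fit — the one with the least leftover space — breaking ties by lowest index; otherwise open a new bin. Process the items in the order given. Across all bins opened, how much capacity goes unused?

Put 6 in bin 1; 9 remain.
Put 5 in bin 1; 4 remain.
Put 13 in bin 2; 2 remain.
Put 4 in bin 1; 0 remain.
Put 2 in bin 2; 0 remain.
Put 8 in bin 3; 7 remain.
Put 14 in bin 4; 1 remain.
Put 3 in bin 3; 4 remain.
Put 8 in bin 5; 7 remain.
Put 7 in bin 5; 0 remain.
Put 7 in bin 6; 8 remain.
Put 8 in bin 6; 0 remain.
Put 5 in bin 7; 10 remain.
Put 8 in bin 7; 2 remain.
7 bins × 15 = 105; used 98; unused 7.

7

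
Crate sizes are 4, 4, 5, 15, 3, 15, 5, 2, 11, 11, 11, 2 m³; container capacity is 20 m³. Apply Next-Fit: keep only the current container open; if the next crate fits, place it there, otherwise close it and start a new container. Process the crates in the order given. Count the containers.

6

Put 4 m³ in container 1; 16 m³ remain.
Put 4 m³ in container 1; 12 m³ remain.
Put 5 m³ in container 1; 7 m³ remain.
Put 15 m³ in container 2; 5 m³ remain.
Put 3 m³ in container 2; 2 m³ remain.
Put 15 m³ in container 3; 5 m³ remain.
Put 5 m³ in container 3; 0 m³ remain.
Put 2 m³ in container 4; 18 m³ remain.
Put 11 m³ in container 4; 7 m³ remain.
Put 11 m³ in container 5; 9 m³ remain.
Put 11 m³ in container 6; 9 m³ remain.
Put 2 m³ in container 6; 7 m³ remain.
Final containers: [4,4,5] [15,3] [15,5] [2,11] [11] [11,2].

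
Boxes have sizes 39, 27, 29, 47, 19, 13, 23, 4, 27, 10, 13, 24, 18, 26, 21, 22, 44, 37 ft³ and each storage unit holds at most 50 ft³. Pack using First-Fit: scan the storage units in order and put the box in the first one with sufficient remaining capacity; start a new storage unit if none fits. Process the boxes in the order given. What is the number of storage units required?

39 ft³ → storage unit 1 (remaining 11 ft³)
27 ft³ → storage unit 2 (remaining 23 ft³)
29 ft³ → storage unit 3 (remaining 21 ft³)
47 ft³ → storage unit 4 (remaining 3 ft³)
19 ft³ → storage unit 2 (remaining 4 ft³)
13 ft³ → storage unit 3 (remaining 8 ft³)
23 ft³ → storage unit 5 (remaining 27 ft³)
4 ft³ → storage unit 1 (remaining 7 ft³)
27 ft³ → storage unit 5 (remaining 0 ft³)
10 ft³ → storage unit 6 (remaining 40 ft³)
13 ft³ → storage unit 6 (remaining 27 ft³)
24 ft³ → storage unit 6 (remaining 3 ft³)
18 ft³ → storage unit 7 (remaining 32 ft³)
26 ft³ → storage unit 7 (remaining 6 ft³)
21 ft³ → storage unit 8 (remaining 29 ft³)
22 ft³ → storage unit 8 (remaining 7 ft³)
44 ft³ → storage unit 9 (remaining 6 ft³)
37 ft³ → storage unit 10 (remaining 13 ft³)
Final storage units: [39,4] [27,19] [29,13] [47] [23,27] [10,13,24] [18,26] [21,22] [44] [37].

10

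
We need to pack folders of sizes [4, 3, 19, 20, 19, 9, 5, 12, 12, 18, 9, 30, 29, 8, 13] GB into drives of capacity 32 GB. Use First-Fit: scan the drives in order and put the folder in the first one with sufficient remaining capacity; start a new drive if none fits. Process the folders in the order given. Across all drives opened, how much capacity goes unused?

14

4 GB → drive 1 (remaining 28 GB)
3 GB → drive 1 (remaining 25 GB)
19 GB → drive 1 (remaining 6 GB)
20 GB → drive 2 (remaining 12 GB)
19 GB → drive 3 (remaining 13 GB)
9 GB → drive 2 (remaining 3 GB)
5 GB → drive 1 (remaining 1 GB)
12 GB → drive 3 (remaining 1 GB)
12 GB → drive 4 (remaining 20 GB)
18 GB → drive 4 (remaining 2 GB)
9 GB → drive 5 (remaining 23 GB)
30 GB → drive 6 (remaining 2 GB)
29 GB → drive 7 (remaining 3 GB)
8 GB → drive 5 (remaining 15 GB)
13 GB → drive 5 (remaining 2 GB)
7 drives × 32 GB = 224 GB; used 210 GB; unused 14 GB.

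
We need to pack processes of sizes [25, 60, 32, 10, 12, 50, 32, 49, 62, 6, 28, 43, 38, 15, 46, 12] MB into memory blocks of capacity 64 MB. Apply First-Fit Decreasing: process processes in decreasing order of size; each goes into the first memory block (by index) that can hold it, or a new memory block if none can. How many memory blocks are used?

Sorted descending: 62, 60, 50, 49, 46, 43, 38, 32, 32, 28, 25, 15, 12, 12, 10, 6.
62 MB → memory block 1 (remaining 2 MB)
60 MB → memory block 2 (remaining 4 MB)
50 MB → memory block 3 (remaining 14 MB)
49 MB → memory block 4 (remaining 15 MB)
46 MB → memory block 5 (remaining 18 MB)
43 MB → memory block 6 (remaining 21 MB)
38 MB → memory block 7 (remaining 26 MB)
32 MB → memory block 8 (remaining 32 MB)
32 MB → memory block 8 (remaining 0 MB)
28 MB → memory block 9 (remaining 36 MB)
25 MB → memory block 7 (remaining 1 MB)
15 MB → memory block 4 (remaining 0 MB)
12 MB → memory block 3 (remaining 2 MB)
12 MB → memory block 5 (remaining 6 MB)
10 MB → memory block 6 (remaining 11 MB)
6 MB → memory block 5 (remaining 0 MB)
Final memory blocks: [62] [60] [50,12] [49,15] [46,12,6] [43,10] [38,25] [32,32] [28].

9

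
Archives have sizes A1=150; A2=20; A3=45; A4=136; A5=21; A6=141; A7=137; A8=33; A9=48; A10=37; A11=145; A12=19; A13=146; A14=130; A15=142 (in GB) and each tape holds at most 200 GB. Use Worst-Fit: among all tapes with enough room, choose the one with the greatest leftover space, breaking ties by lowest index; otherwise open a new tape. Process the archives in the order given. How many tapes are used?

tape 1: place A1 (150 GB), 50 GB left
tape 1: place A2 (20 GB), 30 GB left
tape 2: place A3 (45 GB), 155 GB left
tape 2: place A4 (136 GB), 19 GB left
tape 1: place A5 (21 GB), 9 GB left
tape 3: place A6 (141 GB), 59 GB left
tape 4: place A7 (137 GB), 63 GB left
tape 4: place A8 (33 GB), 30 GB left
tape 3: place A9 (48 GB), 11 GB left
tape 5: place A10 (37 GB), 163 GB left
tape 5: place A11 (145 GB), 18 GB left
tape 4: place A12 (19 GB), 11 GB left
tape 6: place A13 (146 GB), 54 GB left
tape 7: place A14 (130 GB), 70 GB left
tape 8: place A15 (142 GB), 58 GB left
Final tapes: [150,20,21] [45,136] [141,48] [137,33,19] [37,145] [146] [130] [142].

8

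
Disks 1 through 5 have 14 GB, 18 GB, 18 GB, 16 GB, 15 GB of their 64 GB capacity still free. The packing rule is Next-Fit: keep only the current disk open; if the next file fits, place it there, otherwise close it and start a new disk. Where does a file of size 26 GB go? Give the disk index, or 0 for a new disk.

Next-Fit only looks at disk 5, which has 15 GB free.
26 GB does not fit, so a new disk is opened.

0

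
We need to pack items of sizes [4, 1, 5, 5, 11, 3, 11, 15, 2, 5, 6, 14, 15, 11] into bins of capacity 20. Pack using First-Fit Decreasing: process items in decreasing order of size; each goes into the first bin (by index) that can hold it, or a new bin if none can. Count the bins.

Sorted descending: 15, 15, 14, 11, 11, 11, 6, 5, 5, 5, 4, 3, 2, 1.
bin 1: place 15, 5 left
bin 2: place 15, 5 left
bin 3: place 14, 6 left
bin 4: place 11, 9 left
bin 5: place 11, 9 left
bin 6: place 11, 9 left
bin 3: place 6, 0 left
bin 1: place 5, 0 left
bin 2: place 5, 0 left
bin 4: place 5, 4 left
bin 4: place 4, 0 left
bin 5: place 3, 6 left
bin 5: place 2, 4 left
bin 5: place 1, 3 left
Final bins: [15,5] [15,5] [14,6] [11,5,4] [11,3,2,1] [11].

6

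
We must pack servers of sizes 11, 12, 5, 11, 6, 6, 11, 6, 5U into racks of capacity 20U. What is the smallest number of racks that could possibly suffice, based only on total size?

4

Total size = 11 + 12 + 5 + 11 + 6 + 6 + 11 + 6 + 5 = 73U.
⌈73 / 20⌉ = 4.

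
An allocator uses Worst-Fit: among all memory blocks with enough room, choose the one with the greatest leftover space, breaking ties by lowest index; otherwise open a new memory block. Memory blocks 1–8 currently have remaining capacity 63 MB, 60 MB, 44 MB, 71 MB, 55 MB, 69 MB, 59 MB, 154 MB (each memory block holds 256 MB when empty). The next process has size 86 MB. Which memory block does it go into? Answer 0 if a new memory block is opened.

Memory blocks with room: memory block 8 (154 MB).
Most room is memory block 8 with 154 MB free.

8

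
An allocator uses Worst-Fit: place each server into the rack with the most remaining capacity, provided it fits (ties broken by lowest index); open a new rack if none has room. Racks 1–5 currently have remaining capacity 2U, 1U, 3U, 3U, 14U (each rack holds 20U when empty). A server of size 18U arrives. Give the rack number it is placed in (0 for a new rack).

0

No rack has ≥ 18U free, so a new rack is opened.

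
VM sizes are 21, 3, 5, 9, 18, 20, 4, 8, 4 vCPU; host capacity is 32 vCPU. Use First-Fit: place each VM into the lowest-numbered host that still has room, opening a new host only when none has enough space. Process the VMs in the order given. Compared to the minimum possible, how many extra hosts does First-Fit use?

First-Fit: [21,3,5] [9,18,4] [20,8,4] → 3 hosts.
Total size 92 vCPU; any packing needs at least ⌈92/32⌉ = 3 hosts.
So 3 is already optimal.

0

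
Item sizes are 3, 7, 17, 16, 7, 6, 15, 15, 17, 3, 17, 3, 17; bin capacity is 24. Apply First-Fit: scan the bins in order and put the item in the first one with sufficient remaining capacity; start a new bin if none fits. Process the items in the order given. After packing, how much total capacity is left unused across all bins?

bin 1: place 3, 21 left
bin 1: place 7, 14 left
bin 2: place 17, 7 left
bin 3: place 16, 8 left
bin 1: place 7, 7 left
bin 1: place 6, 1 left
bin 4: place 15, 9 left
bin 5: place 15, 9 left
bin 6: place 17, 7 left
bin 2: place 3, 4 left
bin 7: place 17, 7 left
bin 2: place 3, 1 left
bin 8: place 17, 7 left
8 bins × 24 = 192; used 143; unused 49.

49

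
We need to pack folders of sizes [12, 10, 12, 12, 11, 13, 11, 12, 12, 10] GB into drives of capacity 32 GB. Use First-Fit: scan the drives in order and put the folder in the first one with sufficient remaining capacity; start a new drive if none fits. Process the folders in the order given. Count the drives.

5 drives

drive 1: place 12 GB, 20 GB left
drive 1: place 10 GB, 10 GB left
drive 2: place 12 GB, 20 GB left
drive 2: place 12 GB, 8 GB left
drive 3: place 11 GB, 21 GB left
drive 3: place 13 GB, 8 GB left
drive 4: place 11 GB, 21 GB left
drive 4: place 12 GB, 9 GB left
drive 5: place 12 GB, 20 GB left
drive 1: place 10 GB, 0 GB left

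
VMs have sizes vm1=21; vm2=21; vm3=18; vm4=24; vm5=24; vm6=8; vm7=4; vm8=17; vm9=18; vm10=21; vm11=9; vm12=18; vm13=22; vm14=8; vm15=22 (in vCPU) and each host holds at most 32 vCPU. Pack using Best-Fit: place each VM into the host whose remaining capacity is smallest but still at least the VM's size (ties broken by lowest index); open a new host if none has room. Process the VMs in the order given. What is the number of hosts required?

host 1: place vm1 (21 vCPU), 11 vCPU left
host 2: place vm2 (21 vCPU), 11 vCPU left
host 3: place vm3 (18 vCPU), 14 vCPU left
host 4: place vm4 (24 vCPU), 8 vCPU left
host 5: place vm5 (24 vCPU), 8 vCPU left
host 4: place vm6 (8 vCPU), 0 vCPU left
host 5: place vm7 (4 vCPU), 4 vCPU left
host 6: place vm8 (17 vCPU), 15 vCPU left
host 7: place vm9 (18 vCPU), 14 vCPU left
host 8: place vm10 (21 vCPU), 11 vCPU left
host 1: place vm11 (9 vCPU), 2 vCPU left
host 9: place vm12 (18 vCPU), 14 vCPU left
host 10: place vm13 (22 vCPU), 10 vCPU left
host 10: place vm14 (8 vCPU), 2 vCPU left
host 11: place vm15 (22 vCPU), 10 vCPU left
Final hosts: [21,9] [21] [18] [24,8] [24,4] [17] [18] [21] [18] [22,8] [22].

11 hosts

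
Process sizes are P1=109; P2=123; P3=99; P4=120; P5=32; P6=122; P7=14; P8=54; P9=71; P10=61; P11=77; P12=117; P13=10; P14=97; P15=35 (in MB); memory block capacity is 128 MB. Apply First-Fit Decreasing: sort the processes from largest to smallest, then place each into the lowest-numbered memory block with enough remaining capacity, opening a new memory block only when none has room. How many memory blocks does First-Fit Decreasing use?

10 memory blocks

Sorted descending: 123, 122, 120, 117, 109, 99, 97, 77, 71, 61, 54, 35, 32, 14, 10.
123 MB → memory block 1 (remaining 5 MB)
122 MB → memory block 2 (remaining 6 MB)
120 MB → memory block 3 (remaining 8 MB)
117 MB → memory block 4 (remaining 11 MB)
109 MB → memory block 5 (remaining 19 MB)
99 MB → memory block 6 (remaining 29 MB)
97 MB → memory block 7 (remaining 31 MB)
77 MB → memory block 8 (remaining 51 MB)
71 MB → memory block 9 (remaining 57 MB)
61 MB → memory block 10 (remaining 67 MB)
54 MB → memory block 9 (remaining 3 MB)
35 MB → memory block 8 (remaining 16 MB)
32 MB → memory block 10 (remaining 35 MB)
14 MB → memory block 5 (remaining 5 MB)
10 MB → memory block 4 (remaining 1 MB)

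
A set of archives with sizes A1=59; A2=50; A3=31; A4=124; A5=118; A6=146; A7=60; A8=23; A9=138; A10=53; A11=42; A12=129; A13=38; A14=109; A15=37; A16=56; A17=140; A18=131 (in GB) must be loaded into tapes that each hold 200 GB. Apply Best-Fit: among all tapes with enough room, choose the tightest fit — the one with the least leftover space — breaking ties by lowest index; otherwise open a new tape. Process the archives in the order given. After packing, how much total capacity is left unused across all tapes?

316

Put A1 (59 GB) in tape 1; 141 GB remain.
Put A2 (50 GB) in tape 1; 91 GB remain.
Put A3 (31 GB) in tape 1; 60 GB remain.
Put A4 (124 GB) in tape 2; 76 GB remain.
Put A5 (118 GB) in tape 3; 82 GB remain.
Put A6 (146 GB) in tape 4; 54 GB remain.
Put A7 (60 GB) in tape 1; 0 GB remain.
Put A8 (23 GB) in tape 4; 31 GB remain.
Put A9 (138 GB) in tape 5; 62 GB remain.
Put A10 (53 GB) in tape 5; 9 GB remain.
Put A11 (42 GB) in tape 2; 34 GB remain.
Put A12 (129 GB) in tape 6; 71 GB remain.
Put A13 (38 GB) in tape 6; 33 GB remain.
Put A14 (109 GB) in tape 7; 91 GB remain.
Put A15 (37 GB) in tape 3; 45 GB remain.
Put A16 (56 GB) in tape 7; 35 GB remain.
Put A17 (140 GB) in tape 8; 60 GB remain.
Put A18 (131 GB) in tape 9; 69 GB remain.
9 tapes × 200 GB = 1800 GB; used 1484 GB; unused 316 GB.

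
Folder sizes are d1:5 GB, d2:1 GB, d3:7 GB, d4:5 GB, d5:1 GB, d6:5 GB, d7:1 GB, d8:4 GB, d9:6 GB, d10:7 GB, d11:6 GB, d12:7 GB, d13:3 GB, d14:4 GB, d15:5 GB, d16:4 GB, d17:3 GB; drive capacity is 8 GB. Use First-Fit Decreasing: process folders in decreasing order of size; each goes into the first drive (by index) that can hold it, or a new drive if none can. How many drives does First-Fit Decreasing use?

Sorted descending: 7, 7, 7, 6, 6, 5, 5, 5, 5, 4, 4, 4, 3, 3, 1, 1, 1.
drive 1: place 7 GB, 1 GB left
drive 2: place 7 GB, 1 GB left
drive 3: place 7 GB, 1 GB left
drive 4: place 6 GB, 2 GB left
drive 5: place 6 GB, 2 GB left
drive 6: place 5 GB, 3 GB left
drive 7: place 5 GB, 3 GB left
drive 8: place 5 GB, 3 GB left
drive 9: place 5 GB, 3 GB left
drive 10: place 4 GB, 4 GB left
drive 10: place 4 GB, 0 GB left
drive 11: place 4 GB, 4 GB left
drive 6: place 3 GB, 0 GB left
drive 7: place 3 GB, 0 GB left
drive 1: place 1 GB, 0 GB left
drive 2: place 1 GB, 0 GB left
drive 3: place 1 GB, 0 GB left

11 drives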